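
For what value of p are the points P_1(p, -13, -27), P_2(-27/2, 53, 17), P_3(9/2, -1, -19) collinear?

Direction P_2P_3 = (18, -54, -36). From the y-coordinate of P_1, the parameter along the line is τ = (-13 − 53)/(-54) = 11/9.
Then p = (-27/2) + 11/9·(18) = 17/2.

17/2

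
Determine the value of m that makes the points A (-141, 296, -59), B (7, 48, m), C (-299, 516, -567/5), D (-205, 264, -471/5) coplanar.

-63/5

Normal to plane ACD: n = (-47424/5, -2080, 19136); plane equation n·P = -2036736/5.
Requiring n·B = -2036736/5: (19136)m + (-831168/5) = -2036736/5.
So m = -63/5.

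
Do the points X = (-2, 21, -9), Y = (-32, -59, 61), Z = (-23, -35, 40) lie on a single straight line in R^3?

Yes

XY = (-30, -80, 70), XZ = (-21, -56, 49).
XY × XZ = (0, 0, 0).
The cross product vanishes, so the three points are collinear.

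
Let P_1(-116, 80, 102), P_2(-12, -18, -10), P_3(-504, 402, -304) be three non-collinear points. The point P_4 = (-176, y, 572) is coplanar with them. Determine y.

158

Coplanarity requires P_1P_2 · (P_1P_3 × P_1P_4) = 0.
P_1P_2 = (104, -98, -112), P_1P_3 = (-388, 322, -406); the triple product is linear in y with coefficient 85680 and constant term -13537440.
Setting it to zero: y = 158.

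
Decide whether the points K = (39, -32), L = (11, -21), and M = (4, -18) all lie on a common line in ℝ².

KL = (-28, 11), KM = (-35, 14).
det[KL; KM] = (-28)(14) − (11)(-35) = -7.
The determinant is nonzero, so they are not collinear.

No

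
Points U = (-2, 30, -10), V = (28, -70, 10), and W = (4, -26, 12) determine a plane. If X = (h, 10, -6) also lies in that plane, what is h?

A normal to the plane is n = UV × UW = (-1080, -540, -1080).
X lies in the plane iff n · UX = 0.
This gives (-1080)h + (4320) = 0, so h = 4.

4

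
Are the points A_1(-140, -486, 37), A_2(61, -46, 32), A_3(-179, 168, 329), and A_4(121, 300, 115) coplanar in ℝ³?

The four points are coplanar iff the 3×3 determinant with rows A_1A_2, A_1A_3, A_1A_4 is zero.
Rows: (201, 440, -5), (-39, 654, 292), (261, 786, 78).
Expanding along the first row: (201)(-178500) − (440)(-79254) + (-5)(-201348) = 0.
Zero determinant ⇒ coplanar.

Yes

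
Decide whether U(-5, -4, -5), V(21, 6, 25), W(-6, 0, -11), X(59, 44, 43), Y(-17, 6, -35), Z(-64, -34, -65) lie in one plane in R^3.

Yes

The plane through U, V, W has normal n = UV × UW = (-180, 126, 114) and equation n·P = -174.
Checking the remaining points: n·X = -174, n·Y = -174, n·Z = -174.
All equal -174, so all 6 points lie in one plane.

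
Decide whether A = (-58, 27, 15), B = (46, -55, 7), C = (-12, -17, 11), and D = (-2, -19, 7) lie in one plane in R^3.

No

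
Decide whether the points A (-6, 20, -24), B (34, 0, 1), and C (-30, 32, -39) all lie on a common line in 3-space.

AB = (40, -20, 25), AC = (-24, 12, -15).
Each component of AC is -3/5 times the corresponding component of AB, so AC = -3/5·AB and the points are collinear.

Yes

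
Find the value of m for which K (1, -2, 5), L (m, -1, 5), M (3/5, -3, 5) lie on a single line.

7/5

Direction KM = (-2/5, -1, 0). From the y-coordinate of L, the parameter along the line is τ = (-1 − (-2))/(-1) = -1.
Then m = 1 + (-1)·(-2/5) = 7/5.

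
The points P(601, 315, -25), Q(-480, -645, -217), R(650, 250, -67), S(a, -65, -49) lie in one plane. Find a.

Normal to plane PQR: n = (27840, -54810, 117305); plane equation n·X = -3465935.
Requiring n·S = -3465935: (27840)a + (-2185295) = -3465935.
So a = -46.

-46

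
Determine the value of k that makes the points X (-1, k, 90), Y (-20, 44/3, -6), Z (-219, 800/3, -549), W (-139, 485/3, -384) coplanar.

Coplanarity ⇔ det[XY; XZ; XW] = 0.
Expanding, this is linear in k: (10605)k + (67165) = 0.
So k = -19/3.

-19/3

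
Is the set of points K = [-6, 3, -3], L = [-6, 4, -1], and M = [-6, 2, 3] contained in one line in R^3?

No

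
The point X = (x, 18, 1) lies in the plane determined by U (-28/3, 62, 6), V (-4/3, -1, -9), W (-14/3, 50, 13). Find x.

-2

The plane through U, V, W has equation −621x − 126y + 198z = -828.
Substituting X: (-621)x + (-2070) = -828, so x = -2.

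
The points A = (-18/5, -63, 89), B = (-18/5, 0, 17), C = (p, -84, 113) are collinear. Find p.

-18/5

Direction AB = (0, 63, -72). From the y-coordinate of C, the parameter along the line is τ = (-84 − (-63))/63 = -1/3.
Then p = (-18/5) + (-1/3)·(0) = -18/5.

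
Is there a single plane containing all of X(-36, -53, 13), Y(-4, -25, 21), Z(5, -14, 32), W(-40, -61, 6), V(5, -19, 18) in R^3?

No

The plane through X, Y, Z has normal n = XY × XZ = (220, -280, 100) and equation n·P = 8220.
Checking the remaining points: n·W = 8880, n·V = 8220.
Since n·W = 8880 ≠ 8220, W is off the plane and the points are not all coplanar.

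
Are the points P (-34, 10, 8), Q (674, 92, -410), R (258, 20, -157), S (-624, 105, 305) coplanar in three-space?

No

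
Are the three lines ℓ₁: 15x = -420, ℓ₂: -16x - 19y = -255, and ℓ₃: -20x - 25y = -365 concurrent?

Yes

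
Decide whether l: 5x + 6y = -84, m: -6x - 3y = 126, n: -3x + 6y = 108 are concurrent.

Yes

Intersecting l and m: solving the 2×2 system gives (x, y) = (-24, 6).
Substitute into n: (-3)(-24) + (6)(6) = 108.
This equals 108, so (-24, 6) lies on all three lines and they are concurrent.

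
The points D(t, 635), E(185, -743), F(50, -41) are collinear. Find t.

-80

Collinearity: (D − E) must be parallel to (F − E) = (-135, 702).
Cross-multiplying the components: (t − 185)·(702) = (1378)·(-135).
Solving gives t = -80.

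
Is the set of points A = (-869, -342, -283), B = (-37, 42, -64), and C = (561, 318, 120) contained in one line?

AB = (832, 384, 219), AC = (1430, 660, 403).
Comparing components 2 and 3: (384)(403) − (219)(660) = 10212 ≠ 0, so AB and AC are not parallel and the points are not collinear.

No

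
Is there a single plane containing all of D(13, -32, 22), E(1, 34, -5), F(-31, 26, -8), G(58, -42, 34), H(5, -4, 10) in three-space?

No

The plane through D, E, F has normal n = DE × DF = (-414, 828, 2208) and equation n·P = 16698.
Checking the remaining points: n·G = 16284, n·H = 16698.
Since n·G = 16284 ≠ 16698, G is off the plane and the points are not all coplanar.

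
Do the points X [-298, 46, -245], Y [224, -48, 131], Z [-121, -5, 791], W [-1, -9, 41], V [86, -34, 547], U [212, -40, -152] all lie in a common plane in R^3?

No

The plane through X, Y, Z has normal n = XY × XZ = (-78208, -474240, -9984) and equation n·P = 3937024.
Checking the remaining points: n·W = 3937024, n·V = 3937024, n·U = 3907072.
Since n·U = 3907072 ≠ 3937024, U is off the plane and the points are not all coplanar.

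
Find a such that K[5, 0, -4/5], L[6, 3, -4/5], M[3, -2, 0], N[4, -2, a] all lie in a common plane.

Normal to plane KLM: n = (12/5, -4/5, 4); plane equation n·P = 44/5.
Requiring n·N = 44/5: (4)a + (56/5) = 44/5.
So a = -3/5.

-3/5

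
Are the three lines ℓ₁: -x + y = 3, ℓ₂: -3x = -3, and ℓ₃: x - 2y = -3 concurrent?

Intersecting ℓ₁ and ℓ₂: solving the 2×2 system gives (x, y) = (1, 4).
Substitute into ℓ₃: (1)(1) + (-2)(4) = -7.
But ℓ₃ requires -3 ≠ -7, so the three lines have no common point.

No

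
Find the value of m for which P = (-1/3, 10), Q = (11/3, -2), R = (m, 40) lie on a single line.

The three points are collinear iff det[PQ; PR] = 0.
This determinant is linear in m: (12)m + (124) = 0, so m = -31/3.

-31/3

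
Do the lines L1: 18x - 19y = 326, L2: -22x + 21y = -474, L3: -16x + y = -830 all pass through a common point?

Yes

Lines aᵢx + bᵢy = cᵢ with pairwise distinct directions are concurrent exactly when det[aᵢ bᵢ cᵢ] = 0.
Here the determinant is 0.
It vanishes, so the lines are concurrent at (54, 34).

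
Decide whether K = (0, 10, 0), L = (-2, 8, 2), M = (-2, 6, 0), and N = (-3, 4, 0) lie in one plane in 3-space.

Yes

The four points are coplanar iff the 3×3 determinant with rows KL, KM, KN is zero.
Rows: (-2, -2, 2), (-2, -4, 0), (-3, -6, 0).
Expanding along the first row: (-2)(0) − (-2)(0) + (2)(0) = 0.
Zero determinant ⇒ coplanar.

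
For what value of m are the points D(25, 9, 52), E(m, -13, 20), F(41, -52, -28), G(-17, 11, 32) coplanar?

Coplanarity ⇔ det[DE; DF; DG] = 0.
Expanding, this is linear in m: (1380)m + (-34500) = 0.
So m = 25.

25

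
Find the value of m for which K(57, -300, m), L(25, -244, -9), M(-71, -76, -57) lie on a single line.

7

Collinearity requires KL × KM = 0; each component is linear in m.
The x-component gives (168)m + (-1176) = 0, so m = 7.
The remaining components then also vanish.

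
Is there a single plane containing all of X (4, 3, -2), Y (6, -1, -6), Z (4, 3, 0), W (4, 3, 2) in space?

Yes

The four points are coplanar iff the 3×3 determinant with rows XY, XZ, XW is zero.
Rows: (2, -4, -4), (0, 0, 2), (0, 0, 4).
Expanding along the first row: (2)(0) − (-4)(0) + (-4)(0) = 0.
Zero determinant ⇒ coplanar.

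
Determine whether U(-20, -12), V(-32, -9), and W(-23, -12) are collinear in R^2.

No

UV = (-12, 3), UW = (-3, 0).
det[UV; UW] = (-12)(0) − (3)(-3) = 9.
The determinant is nonzero, so they are not collinear.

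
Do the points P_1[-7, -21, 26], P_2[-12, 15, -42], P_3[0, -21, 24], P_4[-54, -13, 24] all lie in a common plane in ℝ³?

Yes

With P_1 as base: P_1P_2 = (-5, 36, -68), P_1P_3 = (7, 0, -2), P_1P_4 = (-47, 8, -2).
P_1P_3 × P_1P_4 = (16, 108, 56).
P_1P_2 · (P_1P_3 × P_1P_4) = 0.
The scalar triple product vanishes, so the four points are coplanar.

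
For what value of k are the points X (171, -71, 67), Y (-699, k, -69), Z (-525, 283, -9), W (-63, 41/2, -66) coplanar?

Normal to plane XZW: n = (-40128, -74784, 19152); plane equation n·P = -269040.
Requiring n·Y = -269040: (-74784)k + (26727984) = -269040.
So k = 361.

361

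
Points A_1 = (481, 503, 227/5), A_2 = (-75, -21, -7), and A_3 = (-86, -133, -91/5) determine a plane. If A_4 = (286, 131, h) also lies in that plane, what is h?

41/5

A normal to the plane is n = A_1A_2 × A_1A_3 = (0, -28254/5, 56508).
A_4 lies in the plane iff n · A_1A_4 = 0.
This gives (56508)h + (-2316828/5) = 0, so h = 41/5.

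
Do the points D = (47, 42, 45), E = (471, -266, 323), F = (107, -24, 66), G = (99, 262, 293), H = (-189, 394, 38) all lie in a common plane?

No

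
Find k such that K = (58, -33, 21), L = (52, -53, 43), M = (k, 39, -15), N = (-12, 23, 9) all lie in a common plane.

4

Normal to plane KLN: n = (-992, -1612, -1736); plane equation n·P = -40796.
Requiring n·M = -40796: (-992)k + (-36828) = -40796.
So k = 4.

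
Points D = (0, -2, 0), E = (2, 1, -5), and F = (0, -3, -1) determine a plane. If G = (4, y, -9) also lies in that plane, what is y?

5

Coplanarity requires DE · (DF × DG) = 0.
DE = (2, 3, -5), DF = (0, -1, -1); the triple product is linear in y with coefficient 2 and constant term -10.
Setting it to zero: y = 5.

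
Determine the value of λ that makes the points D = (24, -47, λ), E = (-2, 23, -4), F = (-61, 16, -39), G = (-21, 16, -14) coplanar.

The points are coplanar iff DE · (DF × DG) = 0.
Expanding, this is linear in λ: (-280)λ + (8680) = 0.
So λ = 31.

31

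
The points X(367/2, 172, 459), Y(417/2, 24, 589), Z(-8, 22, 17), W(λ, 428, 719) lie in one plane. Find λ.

The points are coplanar iff XY · (XZ × XW) = 0.
Expanding, this is linear in λ: (84916)λ + (-27470326) = 0.
So λ = 647/2.

647/2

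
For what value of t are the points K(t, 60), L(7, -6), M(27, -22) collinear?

-151/2

The three points are collinear iff det[KL; KM] = 0.
This determinant is linear in t: (16)t + (1208) = 0, so t = -151/2.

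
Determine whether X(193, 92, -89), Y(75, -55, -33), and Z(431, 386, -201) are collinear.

XY = (-118, -147, 56), XZ = (238, 294, -112).
Comparing components 3 and 1: (56)(238) − (-118)(-112) = 112 ≠ 0, so XY and XZ are not parallel and the points are not collinear.

No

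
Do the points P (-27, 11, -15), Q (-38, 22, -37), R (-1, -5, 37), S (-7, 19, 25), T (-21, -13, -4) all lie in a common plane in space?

The plane through P, Q, R has normal n = PQ × PR = (220, 0, -110) and equation n·X = -4290.
Checking the remaining points: n·S = -4290, n·T = -4180.
Since n·T = -4180 ≠ -4290, T is off the plane and the points are not all coplanar.

No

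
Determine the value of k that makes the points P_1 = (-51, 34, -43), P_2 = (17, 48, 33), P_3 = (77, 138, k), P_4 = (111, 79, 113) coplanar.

Normal to plane P_1P_2P_4: n = (-1236, 1704, 792); plane equation n·P = 86916.
Requiring n·P_3 = 86916: (792)k + (139980) = 86916.
So k = -67.

-67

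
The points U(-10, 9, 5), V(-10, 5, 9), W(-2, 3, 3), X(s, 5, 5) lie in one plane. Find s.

Coplanarity ⇔ det[UV; UW; UX] = 0.
Expanding, this is linear in s: (32)s + (192) = 0.
So s = -6.

-6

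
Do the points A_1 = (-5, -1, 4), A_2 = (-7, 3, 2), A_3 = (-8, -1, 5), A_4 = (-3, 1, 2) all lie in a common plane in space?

Yes

The four points are coplanar iff the 3×3 determinant with rows A_1A_2, A_1A_3, A_1A_4 is zero.
Rows: (-2, 4, -2), (-3, 0, 1), (2, 2, -2).
Expanding along the first row: (-2)(-2) − (4)(4) + (-2)(-6) = 0.
Zero determinant ⇒ coplanar.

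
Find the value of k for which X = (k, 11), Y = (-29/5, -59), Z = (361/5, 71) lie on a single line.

181/5

The three points are collinear iff det[XY; XZ] = 0.
This determinant is linear in k: (-130)k + (4706) = 0, so k = 181/5.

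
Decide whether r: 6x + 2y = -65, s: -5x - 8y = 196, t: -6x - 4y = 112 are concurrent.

No

Intersecting r and s: solving the 2×2 system gives (x, y) = (-64/19, -851/38).
Substitute into t: (-6)(-64/19) + (-4)(-851/38) = 2086/19.
But t requires 112 ≠ 2086/19, so the three lines have no common point.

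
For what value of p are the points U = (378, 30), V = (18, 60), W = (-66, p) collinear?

Collinearity: (W − U) must be parallel to (V − U) = (-360, 30).
Cross-multiplying the components: (p − 30)·(-360) = (-444)·(30).
Solving gives p = 67.

67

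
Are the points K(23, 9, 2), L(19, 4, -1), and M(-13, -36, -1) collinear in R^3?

KL = (-4, -5, -3), KM = (-36, -45, -3).
KL × KM = (-120, 96, 0).
The cross product is nonzero, so the points do not lie on one line.

No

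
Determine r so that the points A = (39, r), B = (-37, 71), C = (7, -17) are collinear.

-81

The three points are collinear iff det[AB; AC] = 0.
This determinant is linear in r: (44)r + (3564) = 0, so r = -81.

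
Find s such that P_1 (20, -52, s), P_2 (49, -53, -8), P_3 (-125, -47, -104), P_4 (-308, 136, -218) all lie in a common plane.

-24

The points are coplanar iff P_1P_2 · (P_1P_3 × P_1P_4) = 0.
Expanding, this is linear in s: (30744)s + (737856) = 0.
So s = -24.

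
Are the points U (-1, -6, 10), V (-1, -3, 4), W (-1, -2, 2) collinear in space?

Yes

UV = (0, 3, -6), UW = (0, 4, -8).
Each component of UW is 4/3 times the corresponding component of UV, so UW = 4/3·UV and the points are collinear.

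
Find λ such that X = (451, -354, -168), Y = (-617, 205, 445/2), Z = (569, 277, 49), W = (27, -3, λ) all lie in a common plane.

71/2

The points are coplanar iff XY · (XZ × XW) = 0.
Expanding, this is linear in λ: (-739870)λ + (26265385) = 0.
So λ = 71/2.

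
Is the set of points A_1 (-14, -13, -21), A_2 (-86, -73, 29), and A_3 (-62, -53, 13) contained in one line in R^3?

No

A_1A_2 = (-72, -60, 50), A_1A_3 = (-48, -40, 34).
Comparing components 2 and 3: (-60)(34) − (50)(-40) = -40 ≠ 0, so A_1A_2 and A_1A_3 are not parallel and the points are not collinear.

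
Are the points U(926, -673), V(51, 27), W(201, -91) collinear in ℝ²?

No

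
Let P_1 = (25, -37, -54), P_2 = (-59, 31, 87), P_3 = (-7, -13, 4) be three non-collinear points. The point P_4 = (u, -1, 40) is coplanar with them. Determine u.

-25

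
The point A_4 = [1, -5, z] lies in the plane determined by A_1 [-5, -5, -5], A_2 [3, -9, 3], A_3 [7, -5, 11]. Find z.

A normal to the plane is n = A_1A_2 × A_1A_3 = (-64, -32, 48).
A_4 lies in the plane iff n · A_1A_4 = 0.
This gives (48)z + (-144) = 0, so z = 3.

3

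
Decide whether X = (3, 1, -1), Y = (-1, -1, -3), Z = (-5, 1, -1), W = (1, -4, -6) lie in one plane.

Yes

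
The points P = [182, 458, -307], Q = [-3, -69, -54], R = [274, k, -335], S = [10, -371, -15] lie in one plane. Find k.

136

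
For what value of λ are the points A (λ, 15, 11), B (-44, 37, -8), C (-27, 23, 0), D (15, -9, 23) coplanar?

The points are coplanar iff AB · (AC × AD) = 0.
Expanding, this is linear in λ: (66)λ + (858) = 0.
So λ = -13.

-13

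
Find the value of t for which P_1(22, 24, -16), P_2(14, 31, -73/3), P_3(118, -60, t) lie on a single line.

Direction P_1P_2 = (-8, 7, -25/3). From the x-coordinate of P_3, the parameter along the line is τ = (118 − 22)/(-8) = -12.
Then t = (-16) + (-12)·(-25/3) = 84.

84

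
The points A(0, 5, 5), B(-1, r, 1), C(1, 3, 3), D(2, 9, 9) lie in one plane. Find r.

1

Normal to plane ACD: n = (0, -8, 8); plane equation n·P = 0.
Requiring n·B = 0: (-8)r + (8) = 0.
So r = 1.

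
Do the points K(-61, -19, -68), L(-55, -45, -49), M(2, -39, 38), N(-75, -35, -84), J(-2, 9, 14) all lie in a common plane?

Yes

The plane through K, L, M has normal n = KL × KM = (-2376, 561, 1518) and equation n·P = 31053.
Checking the remaining points: n·N = 31053, n·J = 31053.
All equal 31053, so all 5 points lie in one plane.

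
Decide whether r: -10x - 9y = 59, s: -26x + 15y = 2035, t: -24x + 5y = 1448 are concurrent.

Lines aᵢx + bᵢy = cᵢ with pairwise distinct directions are concurrent exactly when det[aᵢ bᵢ cᵢ] = 0.
Here the determinant is -1152.
Nonzero, so no common point exists.

No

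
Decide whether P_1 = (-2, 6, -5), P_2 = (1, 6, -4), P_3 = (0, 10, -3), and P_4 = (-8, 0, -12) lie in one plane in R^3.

With P_1 as base: P_1P_2 = (3, 0, 1), P_1P_3 = (2, 4, 2), P_1P_4 = (-6, -6, -7).
P_1P_3 × P_1P_4 = (-16, 2, 12).
P_1P_2 · (P_1P_3 × P_1P_4) = -36.
Since -36 ≠ 0, the four points are not coplanar.

No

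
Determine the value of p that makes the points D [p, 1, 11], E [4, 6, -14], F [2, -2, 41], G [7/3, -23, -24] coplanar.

3

The points are coplanar iff DE · (DF × DG) = 0.
Expanding, this is linear in p: (-1675)p + (5025) = 0.
So p = 3.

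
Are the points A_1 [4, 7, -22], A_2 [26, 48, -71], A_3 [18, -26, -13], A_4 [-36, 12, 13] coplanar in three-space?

A normal to the plane through A_1, A_2, A_3 is n = A_1A_2 × A_1A_3 = (-1248, -884, -1300).
The plane has equation n·P = 17420. For A_4: n·A_4 = 17420.
Equal, so A_4 lies in the plane and all four are coplanar.

Yes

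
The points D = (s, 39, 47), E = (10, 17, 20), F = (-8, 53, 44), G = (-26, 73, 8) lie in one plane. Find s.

1

The points are coplanar iff DE · (DF × DG) = 0.
Expanding, this is linear in s: (1776)s + (-1776) = 0.
So s = 1.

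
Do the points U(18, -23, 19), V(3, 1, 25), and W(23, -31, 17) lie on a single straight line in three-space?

Yes

UV = (-15, 24, 6), UW = (5, -8, -2).
UV × UW = (0, 0, 0).
The cross product vanishes, so the three points are collinear.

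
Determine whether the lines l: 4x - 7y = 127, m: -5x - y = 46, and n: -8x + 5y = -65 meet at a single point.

Yes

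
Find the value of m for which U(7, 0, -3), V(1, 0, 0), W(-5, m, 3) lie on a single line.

0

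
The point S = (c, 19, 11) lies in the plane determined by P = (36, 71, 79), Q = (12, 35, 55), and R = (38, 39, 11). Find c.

Coplanarity requires PQ · (PR × PS) = 0.
PQ = (-24, -36, -24), PR = (2, -32, -68); the triple product is linear in c with coefficient 1680 and constant term -30240.
Setting it to zero: c = 18.

18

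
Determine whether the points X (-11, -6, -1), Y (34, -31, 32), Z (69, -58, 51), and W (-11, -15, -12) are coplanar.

No

A normal to the plane through X, Y, Z is n = XY × XZ = (416, 300, -340).
The plane has equation n·P = -6036. For W: n·W = -4996.
-4996 ≠ -6036, so W is off the plane.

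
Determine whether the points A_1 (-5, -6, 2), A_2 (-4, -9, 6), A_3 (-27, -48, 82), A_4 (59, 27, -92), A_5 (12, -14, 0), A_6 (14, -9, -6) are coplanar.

The plane through A_1, A_2, A_3 has normal n = A_1A_2 × A_1A_3 = (-72, -168, -108) and equation n·P = 1152.
Checking the remaining points: n·A_4 = 1152, n·A_5 = 1488, n·A_6 = 1152.
Since n·A_5 = 1488 ≠ 1152, A_5 is off the plane and the points are not all coplanar.

No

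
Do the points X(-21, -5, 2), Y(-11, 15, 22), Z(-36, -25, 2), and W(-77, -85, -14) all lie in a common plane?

Yes

With X as base: XY = (10, 20, 20), XZ = (-15, -20, 0), XW = (-56, -80, -16).
XZ × XW = (320, -240, 80).
XY · (XZ × XW) = 0.
The scalar triple product vanishes, so the four points are coplanar.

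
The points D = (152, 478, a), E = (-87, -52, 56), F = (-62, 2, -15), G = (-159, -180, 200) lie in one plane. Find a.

-653

The points are coplanar iff DE · (DF × DG) = 0.
Expanding, this is linear in a: (-688)a + (-449264) = 0.
So a = -653.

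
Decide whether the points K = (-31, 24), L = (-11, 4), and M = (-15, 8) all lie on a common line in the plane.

Yes

KL = (20, -20), KM = (16, -16).
Checking proportionality: KM = 4/5·KL, so the vectors are parallel and the points are collinear.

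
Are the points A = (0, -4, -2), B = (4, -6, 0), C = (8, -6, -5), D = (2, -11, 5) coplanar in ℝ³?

No

The four points are coplanar iff the 3×3 determinant with rows AB, AC, AD is zero.
Rows: (4, -2, 2), (8, -2, -3), (2, -7, 7).
Expanding along the first row: (4)(-35) − (-2)(62) + (2)(-52) = -120.
Nonzero ⇒ not coplanar.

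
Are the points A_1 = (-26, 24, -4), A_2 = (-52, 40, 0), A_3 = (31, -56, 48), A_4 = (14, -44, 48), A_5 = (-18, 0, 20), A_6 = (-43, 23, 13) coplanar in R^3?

No

The plane through A_1, A_2, A_3 has normal n = A_1A_2 × A_1A_3 = (1152, 1580, 1168) and equation n·P = 3296.
Checking the remaining points: n·A_4 = 2672, n·A_5 = 2624, n·A_6 = 1988.
Since n·A_4 = 2672 ≠ 3296, A_4 is off the plane and the points are not all coplanar.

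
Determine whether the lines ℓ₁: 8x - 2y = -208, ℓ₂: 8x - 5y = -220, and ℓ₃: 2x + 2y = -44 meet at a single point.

No

Lines aᵢx + bᵢy = cᵢ with pairwise distinct directions are concurrent exactly when det[aᵢ bᵢ cᵢ] = 0.
Here the determinant is 48.
Nonzero, so no common point exists.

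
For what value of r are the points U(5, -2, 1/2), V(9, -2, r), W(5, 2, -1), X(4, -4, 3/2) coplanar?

-1/2

Coplanarity ⇔ det[UV; UW; UX] = 0.
Expanding, this is linear in r: (4)r + (2) = 0.
So r = -1/2.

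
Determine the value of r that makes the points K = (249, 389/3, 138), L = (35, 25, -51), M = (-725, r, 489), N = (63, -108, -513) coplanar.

Normal to plane KLN: n = (23219, -104160, 94178/3); plane equation n·P = -3392361.
Requiring n·M = -3392361: (-104160)r + (-1482761) = -3392361.
So r = 55/3.

55/3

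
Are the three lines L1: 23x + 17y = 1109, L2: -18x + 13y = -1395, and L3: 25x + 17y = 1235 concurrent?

Intersecting L1 and L2: solving the 2×2 system gives (x, y) = (38132/605, -12123/605).
Substitute into L3: (25)(38132/605) + (17)(-12123/605) = 747209/605.
But L3 requires 1235 ≠ 747209/605, so the three lines have no common point.

No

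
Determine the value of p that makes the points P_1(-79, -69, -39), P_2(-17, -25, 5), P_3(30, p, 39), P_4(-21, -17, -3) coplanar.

Normal to plane P_1P_2P_4: n = (-704, 320, 672); plane equation n·P = 7328.
Requiring n·P_3 = 7328: (320)p + (5088) = 7328.
So p = 7.

7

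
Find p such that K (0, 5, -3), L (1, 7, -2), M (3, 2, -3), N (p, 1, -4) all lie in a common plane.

Normal to plane KLM: n = (3, 3, -9); plane equation n·P = 42.
Requiring n·N = 42: (3)p + (39) = 42.
So p = 1.

1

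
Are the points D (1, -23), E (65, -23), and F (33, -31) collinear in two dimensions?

No

DE = (64, 0), DF = (32, -8).
If collinear, DF would be a scalar multiple of DE. But (64)·(-8) ≠ (0)·(32) (difference -512), so they are not parallel; the points are not collinear.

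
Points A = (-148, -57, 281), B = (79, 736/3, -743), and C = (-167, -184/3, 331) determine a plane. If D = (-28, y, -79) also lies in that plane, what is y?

Coplanarity requires AB · (AC × AD) = 0.
AB = (227, 907/3, -1024), AC = (-19, -13/3, 50); the triple product is linear in y with coefficient 8106 and constant term 29722.
Setting it to zero: y = -11/3.

-11/3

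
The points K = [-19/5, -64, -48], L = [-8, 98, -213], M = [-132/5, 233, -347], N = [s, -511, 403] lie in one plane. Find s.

26

Normal to plane KLM: n = (567, 12366/5, 12069/5); plane equation n·P = -1381509/5.
Requiring n·N = -1381509/5: (567)s + (-1455219/5) = -1381509/5.
So s = 26.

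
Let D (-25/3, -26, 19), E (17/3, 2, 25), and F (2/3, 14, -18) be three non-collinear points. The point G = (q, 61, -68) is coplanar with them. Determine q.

29/3

A normal to the plane is n = DE × DF = (-1276, 572, 308).
G lies in the plane iff n · DG = 0.
This gives (-1276)q + (37004/3) = 0, so q = 29/3.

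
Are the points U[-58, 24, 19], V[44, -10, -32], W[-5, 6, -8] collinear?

No

UV = (102, -34, -51), UW = (53, -18, -27).
UV × UW = (0, 51, -34).
The cross product is nonzero, so the points do not lie on one line.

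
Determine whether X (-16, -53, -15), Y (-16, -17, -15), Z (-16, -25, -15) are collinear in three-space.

XY = (0, 36, 0), XZ = (0, 28, 0).
XY × XZ = (0, 0, 0).
The cross product vanishes, so the three points are collinear.

Yes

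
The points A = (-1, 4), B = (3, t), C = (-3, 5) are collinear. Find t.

2

The three points are collinear iff det[AB; AC] = 0.
This determinant is linear in t: (2)t + (-4) = 0, so t = 2.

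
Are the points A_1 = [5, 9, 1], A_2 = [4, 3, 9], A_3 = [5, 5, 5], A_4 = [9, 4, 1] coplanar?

No

A normal to the plane through A_1, A_2, A_3 is n = A_1A_2 × A_1A_3 = (8, 4, 4).
The plane has equation n·P = 80. For A_4: n·A_4 = 92.
92 ≠ 80, so A_4 is off the plane.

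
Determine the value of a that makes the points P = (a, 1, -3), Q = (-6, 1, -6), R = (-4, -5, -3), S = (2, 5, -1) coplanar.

Coplanarity ⇔ det[PQ; PR; PS] = 0.
Expanding, this is linear in a: (42)a + (84) = 0.
So a = -2.

-2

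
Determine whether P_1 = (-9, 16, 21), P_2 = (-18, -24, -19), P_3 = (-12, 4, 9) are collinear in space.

P_1P_2 = (-9, -40, -40), P_1P_3 = (-3, -12, -12).
P_1P_2 × P_1P_3 = (0, 12, -12).
The cross product is nonzero, so the points do not lie on one line.

No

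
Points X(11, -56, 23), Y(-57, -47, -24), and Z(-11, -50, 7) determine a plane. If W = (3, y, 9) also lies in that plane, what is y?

-22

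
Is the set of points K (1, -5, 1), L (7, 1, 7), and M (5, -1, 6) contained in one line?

KL = (6, 6, 6), KM = (4, 4, 5).
KL × KM = (6, -6, 0).
The cross product is nonzero, so the points do not lie on one line.

No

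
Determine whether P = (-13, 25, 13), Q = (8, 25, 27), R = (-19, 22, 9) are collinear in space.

PQ = (21, 0, 14), PR = (-6, -3, -4).
Comparing components 2 and 3: (0)(-4) − (14)(-3) = 42 ≠ 0, so PQ and PR are not parallel and the points are not collinear.

No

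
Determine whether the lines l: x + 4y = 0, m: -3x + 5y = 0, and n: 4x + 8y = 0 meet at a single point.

Intersecting l and m: solving the 2×2 system gives (x, y) = (0, 0).
Substitute into n: (4)(0) + (8)(0) = 0.
This equals 0, so (0, 0) lies on all three lines and they are concurrent.

Yes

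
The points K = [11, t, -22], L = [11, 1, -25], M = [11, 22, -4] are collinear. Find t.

4

Collinearity requires KL × KM = 0; each component is linear in t.
The x-component gives (-21)t + (84) = 0, so t = 4.
The remaining components then also vanish.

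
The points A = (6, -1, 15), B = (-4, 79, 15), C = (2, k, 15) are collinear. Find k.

Direction AB = (-10, 80, 0). From the x-coordinate of C, the parameter along the line is τ = (2 − 6)/(-10) = 2/5.
Then k = (-1) + 2/5·(80) = 31.

31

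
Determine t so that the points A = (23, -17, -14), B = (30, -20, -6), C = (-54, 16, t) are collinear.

Direction AB = (7, -3, 8). From the x-coordinate of C, the parameter along the line is τ = (-54 − 23)/7 = -11.
Then t = (-14) + (-11)·(8) = -102.

-102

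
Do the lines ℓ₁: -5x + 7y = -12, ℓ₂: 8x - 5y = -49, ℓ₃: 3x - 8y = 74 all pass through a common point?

No

Intersecting ℓ₁ and ℓ₂: solving the 2×2 system gives (x, y) = (-13, -11).
Substitute into ℓ₃: (3)(-13) + (-8)(-11) = 49.
But ℓ₃ requires 74 ≠ 49, so the three lines have no common point.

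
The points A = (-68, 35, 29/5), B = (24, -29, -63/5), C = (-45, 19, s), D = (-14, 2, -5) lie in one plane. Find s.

6/5

Coplanarity ⇔ det[AB; AC; AD] = 0.
Expanding, this is linear in s: (-420)s + (504) = 0.
So s = 6/5.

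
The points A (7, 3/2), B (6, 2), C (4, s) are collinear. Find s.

The three points are collinear iff det[AB; AC] = 0.
This determinant is linear in s: (-1)s + (3) = 0, so s = 3.

3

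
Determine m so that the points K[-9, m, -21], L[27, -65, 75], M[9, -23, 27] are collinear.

Direction LM = (-18, 42, -48). From the x-coordinate of K, the parameter along the line is τ = (-9 − 27)/(-18) = 2.
Then m = (-65) + 2·(42) = 19.

19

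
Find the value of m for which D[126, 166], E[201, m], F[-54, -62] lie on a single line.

261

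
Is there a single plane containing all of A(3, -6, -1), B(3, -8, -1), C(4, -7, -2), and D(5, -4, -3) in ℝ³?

Yes

With A as base: AB = (0, -2, 0), AC = (1, -1, -1), AD = (2, 2, -2).
AC × AD = (4, 0, 4).
AB · (AC × AD) = 0.
The scalar triple product vanishes, so the four points are coplanar.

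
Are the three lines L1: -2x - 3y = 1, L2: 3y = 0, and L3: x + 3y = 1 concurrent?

Intersecting L1 and L2: solving the 2×2 system gives (x, y) = (-1/2, 0).
Substitute into L3: (1)(-1/2) + (3)(0) = -1/2.
But L3 requires 1 ≠ -1/2, so the three lines have no common point.

No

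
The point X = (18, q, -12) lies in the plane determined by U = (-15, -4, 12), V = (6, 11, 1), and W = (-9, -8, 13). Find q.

33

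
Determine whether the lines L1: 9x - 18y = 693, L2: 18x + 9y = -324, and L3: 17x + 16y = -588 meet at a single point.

Intersecting L1 and L2: solving the 2×2 system gives (x, y) = (1, -38).
Substitute into L3: (17)(1) + (16)(-38) = -591.
But L3 requires -588 ≠ -591, so the three lines have no common point.

No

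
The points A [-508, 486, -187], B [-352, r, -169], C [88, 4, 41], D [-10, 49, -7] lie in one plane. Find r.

224

The points are coplanar iff AB · (AC × AD) = 0.
Expanding, this is linear in r: (6264)r + (-1403136) = 0.
So r = 224.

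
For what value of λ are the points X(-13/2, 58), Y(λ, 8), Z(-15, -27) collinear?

Collinearity: (Y − X) must be parallel to (Z − X) = (-17/2, -85).
Cross-multiplying the components: (λ − (-13/2))·(-85) = (-50)·(-17/2).
Solving gives λ = -23/2.

-23/2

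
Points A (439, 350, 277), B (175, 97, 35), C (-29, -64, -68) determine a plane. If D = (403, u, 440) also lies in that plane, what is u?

Coplanarity requires AB · (AC × AD) = 0.
AB = (-264, -253, -242), AC = (-468, -414, -345); the triple product is linear in u with coefficient 22176 and constant term -8781696.
Setting it to zero: u = 396.

396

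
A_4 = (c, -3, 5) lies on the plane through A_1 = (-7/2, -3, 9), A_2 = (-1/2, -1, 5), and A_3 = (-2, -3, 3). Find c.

-5/2

The plane through A_1, A_2, A_3 has equation −12x + 12y − 3z = -21.
Substituting A_4: (-12)c + (-51) = -21, so c = -5/2.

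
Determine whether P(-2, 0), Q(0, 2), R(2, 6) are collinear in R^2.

PQ = (2, 2), PR = (4, 6).
det[PQ; PR] = (2)(6) − (2)(4) = 4.
The determinant is nonzero, so they are not collinear.

No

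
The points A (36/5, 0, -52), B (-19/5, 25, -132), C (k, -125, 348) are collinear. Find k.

Direction AB = (-11, 25, -80). From the y-coordinate of C, the parameter along the line is τ = (-125 − 0)/25 = -5.
Then k = 36/5 + (-5)·(-11) = 311/5.

311/5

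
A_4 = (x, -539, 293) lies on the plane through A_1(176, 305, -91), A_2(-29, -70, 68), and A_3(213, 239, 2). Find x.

-256

A normal to the plane is n = A_1A_2 × A_1A_3 = (-24381, 24948, 27405).
A_4 lies in the plane iff n · A_1A_4 = 0.
This gives (-24381)x + (-6241536) = 0, so x = -256.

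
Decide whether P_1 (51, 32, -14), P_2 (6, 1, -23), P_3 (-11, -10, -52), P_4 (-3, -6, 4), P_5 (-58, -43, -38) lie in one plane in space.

No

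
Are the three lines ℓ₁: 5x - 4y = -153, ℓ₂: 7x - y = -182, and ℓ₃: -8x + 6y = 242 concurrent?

Intersecting ℓ₁ and ℓ₂: solving the 2×2 system gives (x, y) = (-25, 7).
Substitute into ℓ₃: (-8)(-25) + (6)(7) = 242.
This equals 242, so (-25, 7) lies on all three lines and they are concurrent.

Yes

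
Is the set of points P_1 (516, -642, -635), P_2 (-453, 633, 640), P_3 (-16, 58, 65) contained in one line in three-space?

Yes

P_1P_2 = (-969, 1275, 1275), P_1P_3 = (-532, 700, 700).
Each component of P_1P_3 is 28/51 times the corresponding component of P_1P_2, so P_1P_3 = 28/51·P_1P_2 and the points are collinear.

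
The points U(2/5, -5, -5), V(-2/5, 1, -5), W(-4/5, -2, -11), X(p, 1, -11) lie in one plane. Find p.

Normal to plane UVW: n = (-36, -24/5, 24/5); plane equation n·P = -72/5.
Requiring n·X = -72/5: (-36)p + (-288/5) = -72/5.
So p = -6/5.

-6/5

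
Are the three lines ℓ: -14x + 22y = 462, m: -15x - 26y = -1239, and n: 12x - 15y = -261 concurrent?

No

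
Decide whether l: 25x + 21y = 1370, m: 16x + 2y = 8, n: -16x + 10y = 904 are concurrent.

No

Lines aᵢx + bᵢy = cᵢ with pairwise distinct directions are concurrent exactly when det[aᵢ bᵢ cᵢ] = 0.
Here the determinant is -192.
Nonzero, so no common point exists.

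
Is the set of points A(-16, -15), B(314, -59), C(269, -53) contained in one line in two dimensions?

Yes

AB = (330, -44), AC = (285, -38).
Checking proportionality: AC = 19/22·AB, so the vectors are parallel and the points are collinear.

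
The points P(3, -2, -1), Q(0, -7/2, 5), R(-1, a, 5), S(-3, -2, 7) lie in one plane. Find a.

Normal to plane PQS: n = (-12, -12, -9); plane equation n·X = -3.
Requiring n·R = -3: (-12)a + (-33) = -3.
So a = -5/2.

-5/2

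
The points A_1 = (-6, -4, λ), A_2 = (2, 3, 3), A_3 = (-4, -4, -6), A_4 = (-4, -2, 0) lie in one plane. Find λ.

-2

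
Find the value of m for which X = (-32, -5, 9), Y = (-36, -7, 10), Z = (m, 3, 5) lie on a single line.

-16

Direction XY = (-4, -2, 1). From the y-coordinate of Z, the parameter along the line is τ = (3 − (-5))/(-2) = -4.
Then m = (-32) + (-4)·(-4) = -16.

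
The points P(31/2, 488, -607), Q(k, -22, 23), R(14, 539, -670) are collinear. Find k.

61/2

Direction PR = (-3/2, 51, -63). From the y-coordinate of Q, the parameter along the line is τ = (-22 − 488)/51 = -10.
Then k = 31/2 + (-10)·(-3/2) = 61/2.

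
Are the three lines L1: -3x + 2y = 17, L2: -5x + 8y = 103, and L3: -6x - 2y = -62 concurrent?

Intersecting L1 and L2: solving the 2×2 system gives (x, y) = (5, 16).
Substitute into L3: (-6)(5) + (-2)(16) = -62.
This equals -62, so (5, 16) lies on all three lines and they are concurrent.

Yes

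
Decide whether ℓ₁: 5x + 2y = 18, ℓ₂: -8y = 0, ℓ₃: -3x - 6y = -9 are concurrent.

No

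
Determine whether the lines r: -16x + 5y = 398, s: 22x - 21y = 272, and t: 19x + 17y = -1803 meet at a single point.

Yes

The three lines meet at one point iff the augmented coefficient matrix [aᵢ bᵢ cᵢ] has rank < 3, i.e. its determinant vanishes.
Here the determinant is 0.
It vanishes, so the lines are concurrent at (-43, -58).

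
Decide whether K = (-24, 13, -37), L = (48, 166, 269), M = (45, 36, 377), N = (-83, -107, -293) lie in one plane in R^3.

Yes

With K as base: KL = (72, 153, 306), KM = (69, 23, 414), KN = (-59, -120, -256).
KM × KN = (43792, -6762, -6923).
KL · (KM × KN) = 0.
The scalar triple product vanishes, so the four points are coplanar.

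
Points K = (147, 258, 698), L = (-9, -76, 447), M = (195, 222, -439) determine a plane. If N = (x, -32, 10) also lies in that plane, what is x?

39

A normal to the plane is n = KL × KM = (370722, -189420, 21648).
N lies in the plane iff n · KN = 0.
This gives (370722)x + (-14458158) = 0, so x = 39.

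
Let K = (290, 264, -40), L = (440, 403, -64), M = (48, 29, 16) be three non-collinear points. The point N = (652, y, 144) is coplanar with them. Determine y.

A normal to the plane is n = KL × KM = (2144, -2592, -1612).
N lies in the plane iff n · KN = 0.
This gives (-2592)y + (1163808) = 0, so y = 449.

449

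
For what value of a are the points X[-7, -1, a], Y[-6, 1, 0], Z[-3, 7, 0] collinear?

0

Collinearity requires XY × XZ = 0; each component is linear in a.
The x-component gives (6)a + (0) = 0, so a = 0.
The remaining components then also vanish.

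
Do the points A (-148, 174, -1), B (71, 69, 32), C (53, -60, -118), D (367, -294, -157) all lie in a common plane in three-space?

No

With A as base: AB = (219, -105, 33), AC = (201, -234, -117), AD = (515, -468, -156).
AC × AD = (-18252, -28899, 26442).
AB · (AC × AD) = -90207.
Since -90207 ≠ 0, the four points are not coplanar.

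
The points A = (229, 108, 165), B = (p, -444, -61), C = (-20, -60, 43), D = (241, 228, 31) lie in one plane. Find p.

-458

Normal to plane ACD: n = (37152, -34830, -27864); plane equation n·P = 148608.
Requiring n·B = 148608: (37152)p + (17164224) = 148608.
So p = -458.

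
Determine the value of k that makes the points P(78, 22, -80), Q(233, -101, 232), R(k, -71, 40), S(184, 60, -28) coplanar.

75

Normal to plane PQS: n = (-18252, 25012, 18928); plane equation n·X = -2387632.
Requiring n·R = -2387632: (-18252)k + (-1018732) = -2387632.
So k = 75.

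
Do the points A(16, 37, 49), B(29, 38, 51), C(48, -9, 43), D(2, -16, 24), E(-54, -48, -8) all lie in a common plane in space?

No

The plane through A, B, C has normal n = AB × AC = (86, 142, -630) and equation n·P = -24240.
Checking the remaining points: n·D = -17220, n·E = -6420.
Since n·D = -17220 ≠ -24240, D is off the plane and the points are not all coplanar.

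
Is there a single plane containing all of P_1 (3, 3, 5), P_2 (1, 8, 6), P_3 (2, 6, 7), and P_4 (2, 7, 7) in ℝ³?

No

A normal to the plane through P_1, P_2, P_3 is n = P_1P_2 × P_1P_3 = (7, 3, -1).
The plane has equation n·P = 25. For P_4: n·P_4 = 28.
28 ≠ 25, so P_4 is off the plane.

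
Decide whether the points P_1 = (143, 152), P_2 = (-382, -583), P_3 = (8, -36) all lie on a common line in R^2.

P_1P_2 = (-525, -735), P_1P_3 = (-135, -188).
det[P_1P_2; P_1P_3] = (-525)(-188) − (-735)(-135) = -525.
The determinant is nonzero, so they are not collinear.

No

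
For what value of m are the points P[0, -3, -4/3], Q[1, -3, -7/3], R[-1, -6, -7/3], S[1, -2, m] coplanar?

-5/3

The points are coplanar iff PQ · (PR × PS) = 0.
Expanding, this is linear in m: (-3)m + (-5) = 0.
So m = -5/3.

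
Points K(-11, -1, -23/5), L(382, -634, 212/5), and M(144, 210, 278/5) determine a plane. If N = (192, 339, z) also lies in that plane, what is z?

80

A normal to the plane is n = KL × KM = (-240118/5, -81868/5, 181038).
N lies in the plane iff n · KN = 0.
This gives (181038)z + (-14483040) = 0, so z = 80.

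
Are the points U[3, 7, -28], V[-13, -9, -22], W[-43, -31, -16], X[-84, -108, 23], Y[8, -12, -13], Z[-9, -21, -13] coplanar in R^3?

No

The plane through U, V, W has normal n = UV × UW = (36, -84, -128) and equation n·P = 3104.
Checking the remaining points: n·X = 3104, n·Y = 2960, n·Z = 3104.
Since n·Y = 2960 ≠ 3104, Y is off the plane and the points are not all coplanar.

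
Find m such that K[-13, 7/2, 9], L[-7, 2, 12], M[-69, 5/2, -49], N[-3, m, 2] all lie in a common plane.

-5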